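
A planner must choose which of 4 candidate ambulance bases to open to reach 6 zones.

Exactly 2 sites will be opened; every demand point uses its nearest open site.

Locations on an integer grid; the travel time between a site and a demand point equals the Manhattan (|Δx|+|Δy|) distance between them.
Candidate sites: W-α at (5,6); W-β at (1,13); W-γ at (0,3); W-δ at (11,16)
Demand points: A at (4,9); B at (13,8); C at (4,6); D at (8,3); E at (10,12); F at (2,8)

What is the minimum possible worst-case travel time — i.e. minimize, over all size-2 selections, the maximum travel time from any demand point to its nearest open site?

10

Open {W-α, W-β}.
  Farthest demand point is B at travel time 10 (to W-α); all others are ≤ 10.
With {W-α, W-δ} the worst case is 10.
With {W-γ, W-δ} the worst case is 10.
No size-2 selection achieves below 10.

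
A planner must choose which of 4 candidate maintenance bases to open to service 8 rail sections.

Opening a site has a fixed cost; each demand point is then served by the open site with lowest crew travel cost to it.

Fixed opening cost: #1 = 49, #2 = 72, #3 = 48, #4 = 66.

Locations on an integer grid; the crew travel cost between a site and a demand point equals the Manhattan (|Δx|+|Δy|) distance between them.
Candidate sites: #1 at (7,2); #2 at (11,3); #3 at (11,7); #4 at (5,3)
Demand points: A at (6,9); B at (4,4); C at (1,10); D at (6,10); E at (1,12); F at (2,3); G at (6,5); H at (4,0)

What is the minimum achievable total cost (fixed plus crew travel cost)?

116

Open {#1}: assign each demand point to its cheapest open site.
  A→#1 8, B→#1 5, C→#1 14, D→#1 9, E→#1 16, F→#1 6, G→#1 4, H→#1 5
  crew travel cost 67, fixed 49 → total 116.
Compare {#4}: crew travel cost 51 + fixed 66 = 117.
Compare {#3}: crew travel cost 87 + fixed 48 = 135.
Compare {#1, #3}: crew travel cost 63 + fixed 97 = 160.
All other subsets cost ≥ 117. Minimum total cost: 116.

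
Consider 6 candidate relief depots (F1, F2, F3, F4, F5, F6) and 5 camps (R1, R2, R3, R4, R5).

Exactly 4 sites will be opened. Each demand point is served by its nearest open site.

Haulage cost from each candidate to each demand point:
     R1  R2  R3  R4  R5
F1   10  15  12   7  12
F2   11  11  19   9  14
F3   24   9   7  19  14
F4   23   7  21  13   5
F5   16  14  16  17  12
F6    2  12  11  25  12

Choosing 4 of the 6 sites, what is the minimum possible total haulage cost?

28

Open {F1, F3, F4, F6}.
  R1→F6 2, R2→F4 7, R3→F3 7, R4→F1 7, R5→F4 5  ⇒ total 28.
Compare {F2, F3, F4, F6}: total 30.
Compare {F1, F2, F4, F6}: total 32.
No size-4 selection does better; minimum is 28.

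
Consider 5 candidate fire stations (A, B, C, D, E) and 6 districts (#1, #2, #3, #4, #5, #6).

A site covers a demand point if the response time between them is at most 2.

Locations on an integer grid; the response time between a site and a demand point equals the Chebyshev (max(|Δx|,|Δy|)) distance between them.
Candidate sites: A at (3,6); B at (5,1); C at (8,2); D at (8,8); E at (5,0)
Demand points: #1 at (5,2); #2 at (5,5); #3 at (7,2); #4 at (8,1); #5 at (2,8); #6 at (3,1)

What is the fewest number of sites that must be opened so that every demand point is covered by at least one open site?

Coverage sets (demand points within 2 of each site):
  A: {#2, #5}
  B: {#1, #3, #6}
  C: {#3, #4}
  D: {}
  E: {#1, #3, #6}
No 2 sites suffice: every size-2 union leaves at least one demand point uncovered.
But {A, B, C} covers everything, so the minimum is 3.

3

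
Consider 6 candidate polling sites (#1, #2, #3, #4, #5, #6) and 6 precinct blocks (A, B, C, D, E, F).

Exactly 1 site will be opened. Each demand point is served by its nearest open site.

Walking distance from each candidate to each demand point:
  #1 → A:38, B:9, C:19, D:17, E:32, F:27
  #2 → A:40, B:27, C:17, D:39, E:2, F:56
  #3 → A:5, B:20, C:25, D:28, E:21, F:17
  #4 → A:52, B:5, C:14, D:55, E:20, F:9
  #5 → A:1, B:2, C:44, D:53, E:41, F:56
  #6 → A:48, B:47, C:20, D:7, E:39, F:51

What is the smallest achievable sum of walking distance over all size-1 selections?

Open {#3}.
  A→#3 5, B→#3 20, C→#3 25, D→#3 28, E→#3 21, F→#3 17  ⇒ total 116.
Compare {#1}: total 142.
Compare {#4}: total 155.
No size-1 selection does better; minimum is 116.

116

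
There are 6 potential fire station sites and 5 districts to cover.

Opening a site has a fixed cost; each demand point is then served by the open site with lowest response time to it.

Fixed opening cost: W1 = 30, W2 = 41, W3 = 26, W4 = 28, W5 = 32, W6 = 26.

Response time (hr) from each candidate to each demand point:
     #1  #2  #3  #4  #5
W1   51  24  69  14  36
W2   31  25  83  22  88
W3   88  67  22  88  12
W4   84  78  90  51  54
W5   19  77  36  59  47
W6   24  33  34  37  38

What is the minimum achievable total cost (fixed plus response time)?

Open {W1, W3, W6}: assign each demand point to its cheapest open site.
  #1→W6 24, #2→W1 24, #3→W3 22, #4→W1 14, #5→W3 12
  response time 96, fixed 82 → total 178.
Compare {W1, W3}: response time 123 + fixed 56 = 179.
Compare {W2, W3}: response time 112 + fixed 67 = 179.
Compare {W1, W3, W5}: response time 91 + fixed 88 = 179.
All other subsets cost ≥ 179. Minimum total cost: 178.

178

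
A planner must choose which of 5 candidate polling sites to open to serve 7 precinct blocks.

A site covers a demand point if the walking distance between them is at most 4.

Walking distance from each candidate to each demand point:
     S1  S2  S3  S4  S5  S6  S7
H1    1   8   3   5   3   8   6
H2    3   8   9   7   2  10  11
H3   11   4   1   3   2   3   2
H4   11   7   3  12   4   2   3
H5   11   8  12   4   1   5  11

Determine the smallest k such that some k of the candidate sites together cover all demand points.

2

Coverage sets (demand points within 4 of each site):
  H1: {S1, S3, S5}
  H2: {S1, S5}
  H3: {S2, S3, S4, S5, S6, S7}
  H4: {S3, S5, S6, S7}
  H5: {S4, S5}
No single site covers all 7 demand points.
But {H1, H3} covers everything, so the minimum is 2.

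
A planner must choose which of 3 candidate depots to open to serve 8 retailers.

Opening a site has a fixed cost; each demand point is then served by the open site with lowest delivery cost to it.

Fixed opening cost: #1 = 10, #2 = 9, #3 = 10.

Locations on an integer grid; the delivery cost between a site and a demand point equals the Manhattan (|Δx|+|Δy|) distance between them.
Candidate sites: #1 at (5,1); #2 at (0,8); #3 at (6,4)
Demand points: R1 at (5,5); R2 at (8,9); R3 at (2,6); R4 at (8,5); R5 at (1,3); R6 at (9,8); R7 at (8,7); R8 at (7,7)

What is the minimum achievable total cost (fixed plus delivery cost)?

Open {#3}: assign each demand point to its cheapest open site.
  R1→#3 2, R2→#3 7, R3→#3 6, R4→#3 3, R5→#3 6, R6→#3 7, R7→#3 5, R8→#3 4
  delivery cost 40, fixed 10 → total 50.
Compare {#2, #3}: delivery cost 38 + fixed 19 = 57.
Compare {#1, #3}: delivery cost 40 + fixed 20 = 60.
Compare {#1, #2, #3}: delivery cost 38 + fixed 29 = 67.
All other subsets cost ≥ 57. Minimum total cost: 50.

50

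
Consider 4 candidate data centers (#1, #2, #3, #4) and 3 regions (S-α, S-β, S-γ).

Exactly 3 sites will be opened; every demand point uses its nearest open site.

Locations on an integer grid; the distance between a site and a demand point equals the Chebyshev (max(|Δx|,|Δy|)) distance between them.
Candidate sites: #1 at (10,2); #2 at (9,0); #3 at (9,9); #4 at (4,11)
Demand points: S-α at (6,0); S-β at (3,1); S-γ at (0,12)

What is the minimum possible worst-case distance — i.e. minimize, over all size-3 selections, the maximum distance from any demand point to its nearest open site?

Open {#1, #2, #4}.
  Farthest demand point is S-β at distance 6 (to #2); all others are ≤ 6.
With {#2, #3, #4} the worst case is 6.
With {#1, #3, #4} the worst case is 7.
No size-3 selection achieves below 6.

6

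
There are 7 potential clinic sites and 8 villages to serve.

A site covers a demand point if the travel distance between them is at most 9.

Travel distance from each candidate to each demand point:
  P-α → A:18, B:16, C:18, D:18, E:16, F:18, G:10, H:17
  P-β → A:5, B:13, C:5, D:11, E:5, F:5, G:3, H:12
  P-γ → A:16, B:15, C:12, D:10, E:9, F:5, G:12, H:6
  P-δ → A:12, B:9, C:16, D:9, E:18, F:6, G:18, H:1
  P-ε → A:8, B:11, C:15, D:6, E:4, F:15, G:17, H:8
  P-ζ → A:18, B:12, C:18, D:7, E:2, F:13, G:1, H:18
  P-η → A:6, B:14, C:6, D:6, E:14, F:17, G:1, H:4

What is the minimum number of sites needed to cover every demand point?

2

Coverage sets (demand points within 9 of each site):
  P-α: {}
  P-β: {A, C, E, F, G}
  P-γ: {E, F, H}
  P-δ: {B, D, F, H}
  P-ε: {A, D, E, H}
  P-ζ: {D, E, G}
  P-η: {A, C, D, G, H}
No single site covers all 8 demand points.
But {P-β, P-δ} covers everything, so the minimum is 2.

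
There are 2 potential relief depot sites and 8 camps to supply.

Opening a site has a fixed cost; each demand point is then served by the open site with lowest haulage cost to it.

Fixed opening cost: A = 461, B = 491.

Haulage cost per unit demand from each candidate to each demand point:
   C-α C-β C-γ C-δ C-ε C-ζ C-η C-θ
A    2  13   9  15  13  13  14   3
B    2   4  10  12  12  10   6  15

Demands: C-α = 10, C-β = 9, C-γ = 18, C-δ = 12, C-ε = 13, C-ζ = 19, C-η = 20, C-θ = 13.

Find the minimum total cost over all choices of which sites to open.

1532

Open {B}: assign each demand point to its cheapest open site.
  C-α→B 10×2=20, C-β→B 9×4=36, C-γ→B 18×10=180, C-δ→B 12×12=144, C-ε→B 13×12=156, C-ζ→B 19×10=190, C-η→B 20×6=120, C-θ→B 13×15=195
  haulage cost 1041, fixed 491 → total 1532.
Compare {A}: haulage cost 1214 + fixed 461 = 1675.
Compare {A, B}: haulage cost 867 + fixed 952 = 1819.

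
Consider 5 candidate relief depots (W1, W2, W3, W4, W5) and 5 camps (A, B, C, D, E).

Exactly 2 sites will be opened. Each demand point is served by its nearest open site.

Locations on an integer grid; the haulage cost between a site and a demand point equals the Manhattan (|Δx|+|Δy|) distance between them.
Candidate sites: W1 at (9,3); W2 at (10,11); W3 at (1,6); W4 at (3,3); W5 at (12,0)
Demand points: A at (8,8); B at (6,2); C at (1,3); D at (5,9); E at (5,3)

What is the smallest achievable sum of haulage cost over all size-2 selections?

Open {W2, W4}.
  A→W2 5, B→W4 4, C→W4 2, D→W2 7, E→W4 2  ⇒ total 20.
Compare {W1, W4}: total 22.
Compare {W1, W3}: total 24.
No size-2 selection does better; minimum is 20.

20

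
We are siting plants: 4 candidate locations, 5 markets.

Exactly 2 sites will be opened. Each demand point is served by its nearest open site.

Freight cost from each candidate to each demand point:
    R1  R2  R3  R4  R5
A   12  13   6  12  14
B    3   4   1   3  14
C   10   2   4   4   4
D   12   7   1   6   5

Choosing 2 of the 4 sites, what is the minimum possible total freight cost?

13

Open {B, C}.
  R1→B 3, R2→C 2, R3→B 1, R4→B 3, R5→C 4  ⇒ total 13.
Compare {B, D}: total 16.
Compare {C, D}: total 21.
No size-2 selection does better; minimum is 13.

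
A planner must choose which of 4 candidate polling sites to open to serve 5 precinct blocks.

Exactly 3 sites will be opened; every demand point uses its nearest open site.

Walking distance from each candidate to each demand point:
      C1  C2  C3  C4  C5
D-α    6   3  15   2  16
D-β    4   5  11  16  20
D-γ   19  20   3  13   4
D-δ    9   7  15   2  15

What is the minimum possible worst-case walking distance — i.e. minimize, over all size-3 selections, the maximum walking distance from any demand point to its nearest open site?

4

Open {D-α, D-β, D-γ}.
  Farthest demand point is C1 at walking distance 4 (to D-β); all others are ≤ 4.
With {D-β, D-γ, D-δ} the worst case is 5.
With {D-α, D-γ, D-δ} the worst case is 6.
No size-3 selection achieves below 4.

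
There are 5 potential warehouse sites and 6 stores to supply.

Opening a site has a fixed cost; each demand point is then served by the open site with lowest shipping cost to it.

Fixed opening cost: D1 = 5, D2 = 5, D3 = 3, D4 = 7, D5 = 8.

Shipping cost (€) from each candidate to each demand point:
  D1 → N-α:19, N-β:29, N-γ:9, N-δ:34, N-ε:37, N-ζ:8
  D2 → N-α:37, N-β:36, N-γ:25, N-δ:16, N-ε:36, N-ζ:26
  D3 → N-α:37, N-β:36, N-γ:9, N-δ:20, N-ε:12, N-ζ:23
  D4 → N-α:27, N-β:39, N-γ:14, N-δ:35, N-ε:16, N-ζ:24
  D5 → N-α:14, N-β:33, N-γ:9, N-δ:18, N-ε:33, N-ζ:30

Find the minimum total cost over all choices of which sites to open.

Open {D1, D3}: assign each demand point to its cheapest open site.
  N-α→D1 19, N-β→D1 29, N-γ→D1 9, N-δ→D3 20, N-ε→D3 12, N-ζ→D1 8
  shipping cost 97, fixed 8 → total 105.
Compare {D1, D2, D3}: shipping cost 93 + fixed 13 = 106.
Compare {D1, D3, D5}: shipping cost 90 + fixed 16 = 106.
Compare {D1, D2, D3, D5}: shipping cost 88 + fixed 21 = 109.
All other subsets cost ≥ 106. Minimum total cost: 105.

105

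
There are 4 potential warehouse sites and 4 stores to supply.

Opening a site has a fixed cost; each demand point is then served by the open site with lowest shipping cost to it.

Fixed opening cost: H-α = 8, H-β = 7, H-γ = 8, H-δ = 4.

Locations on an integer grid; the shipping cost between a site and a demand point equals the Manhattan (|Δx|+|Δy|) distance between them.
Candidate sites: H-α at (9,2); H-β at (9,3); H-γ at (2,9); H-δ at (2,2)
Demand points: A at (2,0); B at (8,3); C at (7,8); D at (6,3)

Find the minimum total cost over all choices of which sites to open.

24

Open {H-β, H-δ}: assign each demand point to its cheapest open site.
  A→H-δ 2, B→H-β 1, C→H-β 7, D→H-β 3
  shipping cost 13, fixed 11 → total 24.
Compare {H-β}: shipping cost 21 + fixed 7 = 28.
Compare {H-α, H-δ}: shipping cost 16 + fixed 12 = 28.
Compare {H-δ}: shipping cost 25 + fixed 4 = 29.
All other subsets cost ≥ 28. Minimum total cost: 24.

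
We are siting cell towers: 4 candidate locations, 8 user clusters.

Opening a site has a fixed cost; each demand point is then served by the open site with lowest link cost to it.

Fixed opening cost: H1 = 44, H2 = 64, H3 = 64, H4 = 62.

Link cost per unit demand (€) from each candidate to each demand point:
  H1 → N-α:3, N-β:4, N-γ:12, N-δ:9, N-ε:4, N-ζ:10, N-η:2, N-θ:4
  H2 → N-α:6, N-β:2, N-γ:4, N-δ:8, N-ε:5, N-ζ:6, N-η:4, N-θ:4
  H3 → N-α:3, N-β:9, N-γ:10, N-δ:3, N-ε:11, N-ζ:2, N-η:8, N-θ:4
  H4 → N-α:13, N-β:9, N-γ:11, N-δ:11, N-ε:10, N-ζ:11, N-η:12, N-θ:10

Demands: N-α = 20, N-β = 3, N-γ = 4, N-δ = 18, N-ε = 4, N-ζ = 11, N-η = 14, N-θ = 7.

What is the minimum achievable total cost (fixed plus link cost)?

Open {H1, H3}: assign each demand point to its cheapest open site.
  N-α→H1 20×3=60, N-β→H1 3×4=12, N-γ→H3 4×10=40, N-δ→H3 18×3=54, N-ε→H1 4×4=16, N-ζ→H3 11×2=22, N-η→H1 14×2=28, N-θ→H1 7×4=28
  link cost 260, fixed 108 → total 368.
Compare {H2, H3}: link cost 262 + fixed 128 = 390.
Compare {H1, H2, H3}: link cost 230 + fixed 172 = 402.
Compare {H1, H3, H4}: link cost 260 + fixed 170 = 430.
All other subsets cost ≥ 390. Minimum total cost: 368.

368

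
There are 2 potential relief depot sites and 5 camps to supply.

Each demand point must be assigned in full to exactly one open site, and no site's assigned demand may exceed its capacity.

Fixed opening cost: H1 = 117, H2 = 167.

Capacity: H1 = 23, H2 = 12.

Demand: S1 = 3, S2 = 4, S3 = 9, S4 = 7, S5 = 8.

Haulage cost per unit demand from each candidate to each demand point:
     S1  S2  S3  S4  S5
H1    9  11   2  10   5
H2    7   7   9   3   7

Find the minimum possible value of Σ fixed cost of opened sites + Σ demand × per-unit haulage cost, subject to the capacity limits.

Open {H1, H2}; cheapest assignment that respects the capacities:
  H1 (cap 23, load 20): S1, S3, S5 — cost 3×9 + 9×2 + 8×5 = 85
  H2 (cap 12, load 11): S2, S4 — cost 4×7 + 7×3 = 49
  Shipping 134, fixed 284 → total 418.
  Any other capacity-feasible assignment to {H1, H2} ships for at least 134.
Total demand is 31 and no other set of sites has combined capacity ≥ 31, so {H1, H2} is the only feasible choice of open sites. Minimum: 418.

418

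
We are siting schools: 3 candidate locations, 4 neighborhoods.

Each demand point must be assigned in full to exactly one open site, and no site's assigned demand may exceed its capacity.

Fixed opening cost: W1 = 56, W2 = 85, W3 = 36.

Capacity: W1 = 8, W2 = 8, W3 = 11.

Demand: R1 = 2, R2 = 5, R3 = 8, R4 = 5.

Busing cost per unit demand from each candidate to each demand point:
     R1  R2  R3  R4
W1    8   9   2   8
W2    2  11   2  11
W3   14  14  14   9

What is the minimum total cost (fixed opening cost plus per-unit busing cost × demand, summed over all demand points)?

297

Open {W1, W2, W3}; cheapest assignment that respects the capacities:
  W1 (cap 8, load 8): R3 — cost 8×2 = 16
  W2 (cap 8, load 7): R1, R2 — cost 2×2 + 5×11 = 59
  W3 (cap 11, load 5): R4 — cost 5×9 = 45
  Shipping 120, fixed 177 → total 297.
  Any other capacity-feasible assignment to {W1, W2, W3} ships for at least 120.
Total demand is 20 and no other set of sites has combined capacity ≥ 20, so {W1, W2, W3} is the only feasible choice of open sites. Minimum: 297.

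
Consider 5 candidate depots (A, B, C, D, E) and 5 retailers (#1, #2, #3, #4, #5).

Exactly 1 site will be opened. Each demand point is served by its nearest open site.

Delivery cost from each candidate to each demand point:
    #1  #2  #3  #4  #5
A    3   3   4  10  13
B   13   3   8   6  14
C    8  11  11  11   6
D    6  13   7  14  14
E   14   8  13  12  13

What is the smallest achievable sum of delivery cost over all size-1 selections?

Open {A}.
  #1→A 3, #2→A 3, #3→A 4, #4→A 10, #5→A 13  ⇒ total 33.
Compare {B}: total 44.
Compare {C}: total 47.
No size-1 selection does better; minimum is 33.

33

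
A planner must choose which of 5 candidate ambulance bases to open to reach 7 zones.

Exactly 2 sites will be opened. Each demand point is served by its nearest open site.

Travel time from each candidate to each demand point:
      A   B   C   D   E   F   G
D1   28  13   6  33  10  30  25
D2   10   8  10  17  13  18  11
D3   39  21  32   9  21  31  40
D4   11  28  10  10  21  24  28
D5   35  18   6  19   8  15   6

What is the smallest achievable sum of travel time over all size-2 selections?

70

Open {D2, D5}.
  A→D2 10, B→D2 8, C→D5 6, D→D2 17, E→D5 8, F→D5 15, G→D5 6  ⇒ total 70.
Compare {D4, D5}: total 74.
Compare {D2, D3}: total 79.
No size-2 selection does better; minimum is 70.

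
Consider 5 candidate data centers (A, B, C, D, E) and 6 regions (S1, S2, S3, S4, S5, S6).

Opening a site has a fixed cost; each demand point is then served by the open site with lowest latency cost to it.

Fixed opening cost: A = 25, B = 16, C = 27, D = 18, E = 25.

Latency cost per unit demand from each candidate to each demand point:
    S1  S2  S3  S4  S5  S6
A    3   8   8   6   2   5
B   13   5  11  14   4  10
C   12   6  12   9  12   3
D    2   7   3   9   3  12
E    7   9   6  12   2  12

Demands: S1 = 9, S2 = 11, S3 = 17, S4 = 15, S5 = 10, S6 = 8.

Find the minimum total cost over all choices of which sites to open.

Open {A, B, D}: assign each demand point to its cheapest open site.
  S1→D 9×2=18, S2→B 11×5=55, S3→D 17×3=51, S4→A 15×6=90, S5→A 10×2=20, S6→A 8×5=40
  latency cost 274, fixed 59 → total 333.
Compare {A, D}: latency cost 296 + fixed 43 = 339.
Compare {A, C, D}: latency cost 269 + fixed 70 = 339.
Compare {A, B, C, D}: latency cost 258 + fixed 86 = 344.
All other subsets cost ≥ 339. Minimum total cost: 333.

333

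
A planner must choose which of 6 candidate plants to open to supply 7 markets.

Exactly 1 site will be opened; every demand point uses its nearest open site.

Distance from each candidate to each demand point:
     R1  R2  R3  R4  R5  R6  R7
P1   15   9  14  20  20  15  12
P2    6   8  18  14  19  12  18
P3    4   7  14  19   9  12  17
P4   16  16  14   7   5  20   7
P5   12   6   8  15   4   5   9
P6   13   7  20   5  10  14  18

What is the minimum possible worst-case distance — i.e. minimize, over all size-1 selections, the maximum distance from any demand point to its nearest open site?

15

Open {P5}.
  Farthest demand point is R4 at distance 15 (to P5); all others are ≤ 15.
With {P2} the worst case is 19.
With {P3} the worst case is 19.
No size-1 selection achieves below 15.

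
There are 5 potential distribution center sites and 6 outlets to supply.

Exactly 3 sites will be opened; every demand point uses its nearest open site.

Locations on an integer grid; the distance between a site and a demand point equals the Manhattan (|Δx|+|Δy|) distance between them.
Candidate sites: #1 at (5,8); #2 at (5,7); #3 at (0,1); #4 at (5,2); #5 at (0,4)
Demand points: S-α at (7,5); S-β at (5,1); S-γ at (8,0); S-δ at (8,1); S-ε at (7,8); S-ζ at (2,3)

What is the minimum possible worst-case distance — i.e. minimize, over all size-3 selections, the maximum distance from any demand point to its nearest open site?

Open {#1, #2, #4}.
  Farthest demand point is S-γ at distance 5 (to #4); all others are ≤ 5.
With {#1, #3, #4} the worst case is 5.
With {#1, #4, #5} the worst case is 5.
No size-3 selection achieves below 5.

5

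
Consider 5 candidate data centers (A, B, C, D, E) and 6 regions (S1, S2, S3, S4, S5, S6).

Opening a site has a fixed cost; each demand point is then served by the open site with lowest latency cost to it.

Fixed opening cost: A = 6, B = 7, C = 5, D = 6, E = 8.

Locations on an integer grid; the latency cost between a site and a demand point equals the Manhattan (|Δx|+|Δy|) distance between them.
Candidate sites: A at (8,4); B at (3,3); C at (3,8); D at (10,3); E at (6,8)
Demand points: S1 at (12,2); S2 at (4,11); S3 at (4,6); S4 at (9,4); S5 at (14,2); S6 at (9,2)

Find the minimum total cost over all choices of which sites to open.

30

Open {C, D}: assign each demand point to its cheapest open site.
  S1→D 3, S2→C 4, S3→C 3, S4→D 2, S5→D 5, S6→D 2
  latency cost 19, fixed 11 → total 30.
Compare {D, E}: latency cost 21 + fixed 14 = 35.
Compare {A, C, D}: latency cost 18 + fixed 17 = 35.
Compare {A, C}: latency cost 25 + fixed 11 = 36.
All other subsets cost ≥ 35. Minimum total cost: 30.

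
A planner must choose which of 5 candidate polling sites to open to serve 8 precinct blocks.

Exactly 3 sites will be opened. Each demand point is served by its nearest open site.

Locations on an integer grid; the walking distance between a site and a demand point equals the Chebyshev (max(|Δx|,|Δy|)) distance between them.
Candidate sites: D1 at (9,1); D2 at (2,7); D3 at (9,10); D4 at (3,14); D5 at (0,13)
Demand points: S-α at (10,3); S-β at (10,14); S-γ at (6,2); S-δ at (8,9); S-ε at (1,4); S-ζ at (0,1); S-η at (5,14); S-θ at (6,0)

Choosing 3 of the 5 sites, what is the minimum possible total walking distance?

Open {D1, D2, D3}.
  S-α→D1 2, S-β→D3 4, S-γ→D1 3, S-δ→D3 1, S-ε→D2 3, S-ζ→D2 6, S-η→D3 4, S-θ→D1 3  ⇒ total 26.
Compare {D1, D2, D4}: total 31.
Compare {D1, D3, D4}: total 32.
No size-3 selection does better; minimum is 26.

26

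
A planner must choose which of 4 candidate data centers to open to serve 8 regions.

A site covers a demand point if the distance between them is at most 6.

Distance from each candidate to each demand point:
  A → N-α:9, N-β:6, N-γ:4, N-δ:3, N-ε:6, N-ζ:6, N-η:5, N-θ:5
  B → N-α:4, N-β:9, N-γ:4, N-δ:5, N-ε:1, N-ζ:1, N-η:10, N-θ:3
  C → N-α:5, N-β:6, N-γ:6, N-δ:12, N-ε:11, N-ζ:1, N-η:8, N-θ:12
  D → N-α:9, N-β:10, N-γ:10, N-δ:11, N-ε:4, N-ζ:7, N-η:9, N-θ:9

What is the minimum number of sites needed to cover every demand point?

Coverage sets (demand points within 6 of each site):
  A: {N-β, N-γ, N-δ, N-ε, N-ζ, N-η, N-θ}
  B: {N-α, N-γ, N-δ, N-ε, N-ζ, N-θ}
  C: {N-α, N-β, N-γ, N-ζ}
  D: {N-ε}
No single site covers all 8 demand points.
But {A, B} covers everything, so the minimum is 2.

2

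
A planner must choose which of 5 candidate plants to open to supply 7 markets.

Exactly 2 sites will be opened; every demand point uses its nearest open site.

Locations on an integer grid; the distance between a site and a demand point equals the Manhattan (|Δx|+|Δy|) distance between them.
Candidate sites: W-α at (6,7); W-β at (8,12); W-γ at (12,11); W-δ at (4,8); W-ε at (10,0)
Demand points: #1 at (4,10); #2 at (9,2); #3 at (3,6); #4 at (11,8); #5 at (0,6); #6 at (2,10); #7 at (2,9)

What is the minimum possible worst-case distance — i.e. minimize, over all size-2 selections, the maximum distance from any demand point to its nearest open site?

7

Open {W-α, W-ε}.
  Farthest demand point is #5 at distance 7 (to W-α); all others are ≤ 7.
With {W-δ, W-ε} the worst case is 7.
With {W-α, W-β} the worst case is 8.
No size-2 selection achieves below 7.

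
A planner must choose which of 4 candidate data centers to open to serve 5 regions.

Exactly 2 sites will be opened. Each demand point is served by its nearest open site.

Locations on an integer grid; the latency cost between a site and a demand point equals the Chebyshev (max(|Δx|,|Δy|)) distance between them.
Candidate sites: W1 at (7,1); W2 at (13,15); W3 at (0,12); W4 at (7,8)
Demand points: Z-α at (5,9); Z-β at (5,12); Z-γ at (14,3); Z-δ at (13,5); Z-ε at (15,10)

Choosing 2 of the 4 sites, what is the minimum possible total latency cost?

Open {W2, W4}.
  Z-α→W4 2, Z-β→W4 4, Z-γ→W4 7, Z-δ→W4 6, Z-ε→W2 5  ⇒ total 24.
Compare {W1, W4}: total 27.
Compare {W3, W4}: total 27.
No size-2 selection does better; minimum is 24.

24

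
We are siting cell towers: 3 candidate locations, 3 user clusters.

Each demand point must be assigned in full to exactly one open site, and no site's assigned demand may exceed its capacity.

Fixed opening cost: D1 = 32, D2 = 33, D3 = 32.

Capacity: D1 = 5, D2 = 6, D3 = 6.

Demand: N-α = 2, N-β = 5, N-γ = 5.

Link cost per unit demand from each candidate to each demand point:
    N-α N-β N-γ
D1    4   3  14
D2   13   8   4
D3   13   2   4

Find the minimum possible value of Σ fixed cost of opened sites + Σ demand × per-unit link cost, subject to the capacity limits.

135

Open {D1, D2, D3}; cheapest assignment that respects the capacities:
  D1 (cap 5, load 2): N-α — cost 2×4 = 8
  D2 (cap 6, load 5): N-γ — cost 5×4 = 20
  D3 (cap 6, load 5): N-β — cost 5×2 = 10
  Shipping 38, fixed 97 → total 135.
  Any other capacity-feasible assignment to {D1, D2, D3} ships for at least 38.
Total demand is 12; every other set of sites either has combined capacity below 12 or cannot fit the demands without splitting one across sites, so {D1, D2, D3} is the only feasible choice of open sites. Minimum: 135.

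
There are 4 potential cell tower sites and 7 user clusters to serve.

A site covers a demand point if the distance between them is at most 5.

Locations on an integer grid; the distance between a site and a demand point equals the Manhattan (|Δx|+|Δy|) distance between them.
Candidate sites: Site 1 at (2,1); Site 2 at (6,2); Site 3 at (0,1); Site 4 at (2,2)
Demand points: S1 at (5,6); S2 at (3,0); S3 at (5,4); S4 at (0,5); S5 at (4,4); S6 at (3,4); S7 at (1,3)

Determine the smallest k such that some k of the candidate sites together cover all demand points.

Coverage sets (demand points within 5 of each site):
  Site 1: {S2, S5, S6, S7}
  Site 2: {S1, S2, S3, S5, S6}
  Site 3: {S2, S4, S7}
  Site 4: {S2, S3, S4, S5, S6, S7}
No single site covers all 7 demand points.
But {Site 2, Site 3} covers everything, so the minimum is 2.

2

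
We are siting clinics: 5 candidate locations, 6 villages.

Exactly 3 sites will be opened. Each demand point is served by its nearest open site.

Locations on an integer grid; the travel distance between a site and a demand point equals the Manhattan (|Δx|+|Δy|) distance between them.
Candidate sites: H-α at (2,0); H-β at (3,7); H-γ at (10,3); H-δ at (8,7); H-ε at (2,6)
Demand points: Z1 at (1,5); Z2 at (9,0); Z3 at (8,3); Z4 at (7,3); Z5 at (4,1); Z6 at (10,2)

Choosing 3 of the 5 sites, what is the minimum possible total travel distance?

15

Open {H-α, H-γ, H-ε}.
  Z1→H-ε 2, Z2→H-γ 4, Z3→H-γ 2, Z4→H-γ 3, Z5→H-α 3, Z6→H-γ 1  ⇒ total 15.
Compare {H-α, H-β, H-γ}: total 17.
Compare {H-α, H-γ, H-δ}: total 19.
No size-3 selection does better; minimum is 15.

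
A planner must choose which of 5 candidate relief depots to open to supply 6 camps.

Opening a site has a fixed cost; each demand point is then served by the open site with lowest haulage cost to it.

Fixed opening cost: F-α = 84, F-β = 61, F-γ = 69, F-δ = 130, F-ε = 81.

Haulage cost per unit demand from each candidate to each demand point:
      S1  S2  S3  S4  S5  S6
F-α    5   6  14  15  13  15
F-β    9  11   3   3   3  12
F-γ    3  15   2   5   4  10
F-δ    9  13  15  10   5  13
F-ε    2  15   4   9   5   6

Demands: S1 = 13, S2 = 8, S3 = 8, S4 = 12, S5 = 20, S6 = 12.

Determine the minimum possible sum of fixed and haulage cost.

Open {F-β, F-ε}: assign each demand point to its cheapest open site.
  S1→F-ε 13×2=26, S2→F-β 8×11=88, S3→F-β 8×3=24, S4→F-β 12×3=36, S5→F-β 20×3=60, S6→F-ε 12×6=72
  haulage cost 306, fixed 142 → total 448.
Compare {F-β, F-γ}: haulage cost 359 + fixed 130 = 489.
Compare {F-α, F-β, F-ε}: haulage cost 266 + fixed 226 = 492.
Compare {F-γ}: haulage cost 435 + fixed 69 = 504.
All other subsets cost ≥ 489. Minimum total cost: 448.

448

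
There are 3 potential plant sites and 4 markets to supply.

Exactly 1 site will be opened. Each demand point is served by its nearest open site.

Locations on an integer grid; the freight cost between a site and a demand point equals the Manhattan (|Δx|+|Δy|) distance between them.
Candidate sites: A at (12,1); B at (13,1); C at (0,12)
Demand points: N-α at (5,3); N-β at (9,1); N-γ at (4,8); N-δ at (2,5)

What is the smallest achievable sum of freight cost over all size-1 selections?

41

Open {A}.
  N-α→A 9, N-β→A 3, N-γ→A 15, N-δ→A 14  ⇒ total 41.
Compare {B}: total 45.
Compare {C}: total 51.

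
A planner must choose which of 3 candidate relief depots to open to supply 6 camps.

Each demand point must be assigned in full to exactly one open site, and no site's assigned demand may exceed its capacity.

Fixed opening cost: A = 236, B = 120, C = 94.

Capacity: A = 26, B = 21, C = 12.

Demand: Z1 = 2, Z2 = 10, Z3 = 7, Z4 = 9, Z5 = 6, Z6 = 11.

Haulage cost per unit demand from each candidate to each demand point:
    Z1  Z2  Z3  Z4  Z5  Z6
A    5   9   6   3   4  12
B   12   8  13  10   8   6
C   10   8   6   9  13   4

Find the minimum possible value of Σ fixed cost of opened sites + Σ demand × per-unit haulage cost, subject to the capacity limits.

605

Open {A, B}; cheapest assignment that respects the capacities:
  A (cap 26, load 24): Z1, Z3, Z4, Z5 — cost 2×5 + 7×6 + 9×3 + 6×4 = 103
  B (cap 21, load 21): Z2, Z6 — cost 10×8 + 11×6 = 146
  Shipping 249, fixed 356 → total 605.
  Any other capacity-feasible assignment to {A, B} ships for at least 249.
Compare {A, B, C}: its best feasible assignment gives total 677.
Every other set of open sites that can feasibly serve all demand totals ≥ 677 even under its best assignment. Minimum: 605.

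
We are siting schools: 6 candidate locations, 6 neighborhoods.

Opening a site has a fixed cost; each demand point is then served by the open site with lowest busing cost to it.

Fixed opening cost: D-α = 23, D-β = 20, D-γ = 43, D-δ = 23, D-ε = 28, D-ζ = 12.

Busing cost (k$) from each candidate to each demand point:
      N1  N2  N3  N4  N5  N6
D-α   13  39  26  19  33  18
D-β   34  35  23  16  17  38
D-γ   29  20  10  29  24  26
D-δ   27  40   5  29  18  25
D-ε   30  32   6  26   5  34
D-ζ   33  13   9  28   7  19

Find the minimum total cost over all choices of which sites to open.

Open {D-α, D-ζ}: assign each demand point to its cheapest open site.
  N1→D-α 13, N2→D-ζ 13, N3→D-ζ 9, N4→D-α 19, N5→D-ζ 7, N6→D-α 18
  busing cost 79, fixed 35 → total 114.
Compare {D-ζ}: busing cost 109 + fixed 12 = 121.
Compare {D-β, D-ζ}: busing cost 97 + fixed 32 = 129.
Compare {D-α, D-β, D-ζ}: busing cost 76 + fixed 55 = 131.
All other subsets cost ≥ 121. Minimum total cost: 114.

114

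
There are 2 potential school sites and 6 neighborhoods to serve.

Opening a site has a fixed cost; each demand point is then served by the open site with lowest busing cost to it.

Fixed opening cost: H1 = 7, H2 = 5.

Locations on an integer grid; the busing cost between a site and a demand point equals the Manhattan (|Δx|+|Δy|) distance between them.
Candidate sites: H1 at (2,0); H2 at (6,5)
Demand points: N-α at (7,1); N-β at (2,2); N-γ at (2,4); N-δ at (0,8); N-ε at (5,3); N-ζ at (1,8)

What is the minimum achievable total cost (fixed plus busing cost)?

Open {H2}: assign each demand point to its cheapest open site.
  N-α→H2 5, N-β→H2 7, N-γ→H2 5, N-δ→H2 9, N-ε→H2 3, N-ζ→H2 8
  busing cost 37, fixed 5 → total 42.
Compare {H1, H2}: busing cost 31 + fixed 12 = 43.
Compare {H1}: busing cost 37 + fixed 7 = 44.

42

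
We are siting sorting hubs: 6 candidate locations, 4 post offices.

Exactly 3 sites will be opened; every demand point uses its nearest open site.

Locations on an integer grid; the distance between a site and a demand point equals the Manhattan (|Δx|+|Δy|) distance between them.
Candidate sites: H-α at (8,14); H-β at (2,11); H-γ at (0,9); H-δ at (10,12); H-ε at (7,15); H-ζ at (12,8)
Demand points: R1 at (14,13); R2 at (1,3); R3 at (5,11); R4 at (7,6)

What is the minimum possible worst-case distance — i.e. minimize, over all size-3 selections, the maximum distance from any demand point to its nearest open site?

Open {H-α, H-γ, H-ζ}.
  Farthest demand point is R1 at distance 7 (to H-α); all others are ≤ 7.
With {H-β, H-γ, H-ζ} the worst case is 7.
With {H-γ, H-δ, H-ζ} the worst case is 7.
No size-3 selection achieves below 7.

7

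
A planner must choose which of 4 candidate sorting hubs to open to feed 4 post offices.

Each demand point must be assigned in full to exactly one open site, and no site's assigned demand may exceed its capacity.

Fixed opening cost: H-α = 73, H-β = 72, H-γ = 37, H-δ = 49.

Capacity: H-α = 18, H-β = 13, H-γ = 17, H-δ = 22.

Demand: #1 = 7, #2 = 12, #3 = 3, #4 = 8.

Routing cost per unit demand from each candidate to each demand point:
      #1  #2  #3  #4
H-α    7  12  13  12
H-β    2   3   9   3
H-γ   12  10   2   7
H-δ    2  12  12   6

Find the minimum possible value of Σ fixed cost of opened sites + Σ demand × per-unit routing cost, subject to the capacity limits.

Open {H-β, H-δ}; cheapest assignment that respects the capacities:
  H-β (cap 13, load 12): #2 — cost 12×3 = 36
  H-δ (cap 22, load 18): #1, #3, #4 — cost 7×2 + 3×12 + 8×6 = 98
  Shipping 134, fixed 121 → total 255.
  Any other capacity-feasible assignment to {H-β, H-δ} ships for at least 134.
Compare {H-β, H-γ, H-δ}: its best feasible assignment gives total 262.
Compare {H-γ, H-δ}: its best feasible assignment gives total 274.
Every other set of open sites that can feasibly serve all demand totals ≥ 262 even under its best assignment. Minimum: 255.

255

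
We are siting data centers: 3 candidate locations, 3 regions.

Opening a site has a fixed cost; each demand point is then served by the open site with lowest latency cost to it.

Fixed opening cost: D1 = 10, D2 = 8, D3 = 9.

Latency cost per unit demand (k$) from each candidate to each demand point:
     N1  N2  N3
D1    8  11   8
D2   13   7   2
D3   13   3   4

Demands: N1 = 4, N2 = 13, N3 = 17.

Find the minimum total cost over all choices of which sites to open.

Open {D1, D2, D3}: assign each demand point to its cheapest open site.
  N1→D1 4×8=32, N2→D3 13×3=39, N3→D2 17×2=34
  latency cost 105, fixed 27 → total 132.
Compare {D2, D3}: latency cost 125 + fixed 17 = 142.
Compare {D1, D3}: latency cost 139 + fixed 19 = 158.
Compare {D3}: latency cost 159 + fixed 9 = 168.
All other subsets cost ≥ 142. Minimum total cost: 132.

132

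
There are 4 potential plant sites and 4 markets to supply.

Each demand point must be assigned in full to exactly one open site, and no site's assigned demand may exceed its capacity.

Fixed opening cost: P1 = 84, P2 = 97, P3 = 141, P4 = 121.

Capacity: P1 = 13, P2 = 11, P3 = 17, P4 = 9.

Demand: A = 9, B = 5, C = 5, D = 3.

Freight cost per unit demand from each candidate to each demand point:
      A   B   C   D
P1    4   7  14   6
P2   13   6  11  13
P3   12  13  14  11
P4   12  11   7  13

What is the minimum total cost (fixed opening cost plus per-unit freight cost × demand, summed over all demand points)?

320

Open {P1, P2}; cheapest assignment that respects the capacities:
  P1 (cap 13, load 12): A, D — cost 9×4 + 3×6 = 54
  P2 (cap 11, load 10): B, C — cost 5×6 + 5×11 = 85
  Shipping 139, fixed 181 → total 320.
  Any other capacity-feasible assignment to {P1, P2} ships for at least 139.
Compare {P1, P3}: its best feasible assignment gives total 414.
Compare {P1, P2, P4}: its best feasible assignment gives total 421.
Every other set of open sites that can feasibly serve all demand totals ≥ 414 even under its best assignment. Minimum: 320.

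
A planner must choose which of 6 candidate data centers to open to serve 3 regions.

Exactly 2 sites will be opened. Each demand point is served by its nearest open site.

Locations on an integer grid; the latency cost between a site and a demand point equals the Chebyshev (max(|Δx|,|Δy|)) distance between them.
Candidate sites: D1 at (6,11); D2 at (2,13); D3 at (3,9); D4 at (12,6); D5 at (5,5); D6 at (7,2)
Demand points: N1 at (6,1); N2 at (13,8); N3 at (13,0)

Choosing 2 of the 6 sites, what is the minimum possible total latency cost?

9

Open {D4, D6}.
  N1→D6 1, N2→D4 2, N3→D4 6  ⇒ total 9.
Compare {D4, D5}: total 12.
Compare {D1, D6}: total 13.
No size-2 selection does better; minimum is 9.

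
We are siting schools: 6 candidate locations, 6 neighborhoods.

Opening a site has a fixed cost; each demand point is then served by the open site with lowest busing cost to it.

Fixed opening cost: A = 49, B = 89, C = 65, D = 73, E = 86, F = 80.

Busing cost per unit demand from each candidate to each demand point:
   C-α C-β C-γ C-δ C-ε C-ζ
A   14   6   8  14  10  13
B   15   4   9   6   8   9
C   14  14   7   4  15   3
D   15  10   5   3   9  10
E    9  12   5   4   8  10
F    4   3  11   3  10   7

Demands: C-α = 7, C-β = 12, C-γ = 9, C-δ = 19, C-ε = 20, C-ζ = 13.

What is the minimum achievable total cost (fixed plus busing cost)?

568

Open {C, F}: assign each demand point to its cheapest open site.
  C-α→F 7×4=28, C-β→F 12×3=36, C-γ→C 9×7=63, C-δ→F 19×3=57, C-ε→F 20×10=200, C-ζ→C 13×3=39
  busing cost 423, fixed 145 → total 568.
Compare {E, F}: busing cost 417 + fixed 166 = 583.
Compare {D, F}: busing cost 437 + fixed 153 = 590.
Compare {F}: busing cost 511 + fixed 80 = 591.
All other subsets cost ≥ 583. Minimum total cost: 568.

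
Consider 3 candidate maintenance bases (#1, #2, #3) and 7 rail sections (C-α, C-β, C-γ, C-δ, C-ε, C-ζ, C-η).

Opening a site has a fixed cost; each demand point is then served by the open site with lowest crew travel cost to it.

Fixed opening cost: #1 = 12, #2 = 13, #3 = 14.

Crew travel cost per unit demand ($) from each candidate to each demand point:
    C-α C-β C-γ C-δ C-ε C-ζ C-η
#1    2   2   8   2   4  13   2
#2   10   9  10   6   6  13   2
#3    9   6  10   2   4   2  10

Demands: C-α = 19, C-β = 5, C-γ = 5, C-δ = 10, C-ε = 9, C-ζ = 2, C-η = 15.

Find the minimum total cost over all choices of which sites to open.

Open {#1, #3}: assign each demand point to its cheapest open site.
  C-α→#1 19×2=38, C-β→#1 5×2=10, C-γ→#1 5×8=40, C-δ→#1 10×2=20, C-ε→#1 9×4=36, C-ζ→#3 2×2=4, C-η→#1 15×2=30
  crew travel cost 178, fixed 26 → total 204.
Compare {#1}: crew travel cost 200 + fixed 12 = 212.
Compare {#1, #2, #3}: crew travel cost 178 + fixed 39 = 217.
Compare {#1, #2}: crew travel cost 200 + fixed 25 = 225.
All other subsets cost ≥ 212. Minimum total cost: 204.

204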